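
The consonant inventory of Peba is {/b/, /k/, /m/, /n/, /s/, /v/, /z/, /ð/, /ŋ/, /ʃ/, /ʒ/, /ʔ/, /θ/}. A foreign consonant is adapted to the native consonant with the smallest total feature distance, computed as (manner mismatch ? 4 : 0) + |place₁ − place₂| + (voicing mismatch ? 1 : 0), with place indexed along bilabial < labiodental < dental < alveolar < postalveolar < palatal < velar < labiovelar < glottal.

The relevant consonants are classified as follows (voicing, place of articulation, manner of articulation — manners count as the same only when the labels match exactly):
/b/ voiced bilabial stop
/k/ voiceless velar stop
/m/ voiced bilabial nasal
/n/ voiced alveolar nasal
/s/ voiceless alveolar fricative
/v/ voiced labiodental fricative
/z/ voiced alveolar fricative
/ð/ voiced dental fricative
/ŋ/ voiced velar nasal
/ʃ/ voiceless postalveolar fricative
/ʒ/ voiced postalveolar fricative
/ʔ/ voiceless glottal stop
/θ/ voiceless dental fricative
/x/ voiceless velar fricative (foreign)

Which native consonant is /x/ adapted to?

ʃ

/ʃ/ is closest: same manner (fricative), place distance 2 (velar→postalveolar), same voicing; total 2. Next closest is /s/ at distance 3.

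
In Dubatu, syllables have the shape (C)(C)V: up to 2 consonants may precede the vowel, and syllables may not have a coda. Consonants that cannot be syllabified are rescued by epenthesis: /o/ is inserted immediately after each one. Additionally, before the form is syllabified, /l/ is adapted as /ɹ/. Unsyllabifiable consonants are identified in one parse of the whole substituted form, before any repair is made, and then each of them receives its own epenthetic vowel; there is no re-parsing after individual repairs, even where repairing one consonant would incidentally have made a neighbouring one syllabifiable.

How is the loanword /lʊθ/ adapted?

ɹʊθo

Substitution: /l/ → /ɹ/, giving /ɹʊθ/.
The consonants /θ/ cannot be parsed into a legal (C)(C)V syllable (no codas are permitted; onsets may contain at most 2 consonants).
Inserting the epenthetic vowel yields /θ/ → /θo/.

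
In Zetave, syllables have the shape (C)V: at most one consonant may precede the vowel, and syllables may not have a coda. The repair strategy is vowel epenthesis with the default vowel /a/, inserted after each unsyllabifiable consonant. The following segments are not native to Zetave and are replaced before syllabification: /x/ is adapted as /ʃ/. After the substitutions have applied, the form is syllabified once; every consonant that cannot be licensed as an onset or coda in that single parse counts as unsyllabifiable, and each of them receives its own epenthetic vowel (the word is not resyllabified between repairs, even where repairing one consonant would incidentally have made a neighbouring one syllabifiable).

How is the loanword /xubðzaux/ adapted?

Substitution: /x/ → /ʃ/, giving /ʃubðzauʃ/.
The consonants /b/, /ð/, /ʃ/ cannot be parsed into a legal (C)V syllable (no codas are permitted; onsets are limited to one consonant).
Inserting the epenthetic vowel yields /b/ → /ba/, /ð/ → /ða/, /ʃ/ → /ʃa/.

ʃubaðazauʃa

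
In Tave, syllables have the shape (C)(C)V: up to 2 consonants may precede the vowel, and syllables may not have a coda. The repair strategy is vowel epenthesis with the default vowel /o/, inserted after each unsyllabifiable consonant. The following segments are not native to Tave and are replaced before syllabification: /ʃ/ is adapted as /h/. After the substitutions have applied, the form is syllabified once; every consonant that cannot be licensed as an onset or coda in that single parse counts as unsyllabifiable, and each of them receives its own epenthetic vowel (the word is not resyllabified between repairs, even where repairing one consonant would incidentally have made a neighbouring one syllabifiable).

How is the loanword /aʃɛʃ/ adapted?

Substitution: /ʃ/ → /h/, giving /ahɛh/.
The consonants /h/ cannot be parsed into a legal (C)(C)V syllable (no codas are permitted; onsets may contain at most 2 consonants).
Inserting the epenthetic vowel yields /h/ → /ho/.

ahɛho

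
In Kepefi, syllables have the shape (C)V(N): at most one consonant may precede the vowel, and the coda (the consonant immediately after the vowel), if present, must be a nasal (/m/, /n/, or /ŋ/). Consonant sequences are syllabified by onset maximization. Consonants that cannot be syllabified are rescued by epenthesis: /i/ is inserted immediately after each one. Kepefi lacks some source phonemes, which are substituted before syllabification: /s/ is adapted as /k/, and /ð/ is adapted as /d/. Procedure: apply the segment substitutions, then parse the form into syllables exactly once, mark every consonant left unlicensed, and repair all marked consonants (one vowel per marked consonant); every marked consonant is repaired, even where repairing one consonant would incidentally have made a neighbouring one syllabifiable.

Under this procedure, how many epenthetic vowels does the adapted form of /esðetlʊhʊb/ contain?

3

After substitution the input is /ekdetlʊhʊb/.
The unsyllabifiable consonants are /k/, /t/, /b/; each receives one epenthetic vowel.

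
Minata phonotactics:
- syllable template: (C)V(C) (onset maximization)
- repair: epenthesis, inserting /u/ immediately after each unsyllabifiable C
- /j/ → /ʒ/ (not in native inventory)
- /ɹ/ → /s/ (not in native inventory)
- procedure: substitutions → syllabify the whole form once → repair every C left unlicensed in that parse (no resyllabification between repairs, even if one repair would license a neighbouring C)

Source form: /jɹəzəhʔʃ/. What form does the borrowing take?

Substitution: /j/ → /ʒ/, /ɹ/ → /s/, giving /ʒsəzəhʔʃ/.
Under (C)V(C), the unsyllabifiable consonants are /ʒ/, /ʔ/, /ʃ/ (at most one coda consonant is licensed; onsets are limited to one consonant).
Epenthesis after each stranded consonant: /ʒ/ → /ʒu/, /ʔ/ → /ʔu/, /ʃ/ → /ʃu/.

ʒusəzəhʔuʃu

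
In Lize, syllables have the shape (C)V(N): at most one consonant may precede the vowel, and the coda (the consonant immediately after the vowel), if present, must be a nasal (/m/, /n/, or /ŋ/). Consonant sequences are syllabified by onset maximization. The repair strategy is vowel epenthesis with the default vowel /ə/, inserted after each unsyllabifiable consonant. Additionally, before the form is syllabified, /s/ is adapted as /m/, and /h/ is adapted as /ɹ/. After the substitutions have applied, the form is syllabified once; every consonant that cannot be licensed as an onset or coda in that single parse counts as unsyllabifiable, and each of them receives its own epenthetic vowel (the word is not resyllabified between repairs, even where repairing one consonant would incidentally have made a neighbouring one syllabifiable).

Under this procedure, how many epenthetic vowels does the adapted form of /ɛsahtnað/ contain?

After substitution the input is /ɛmaɹtnað/.
The unsyllabifiable consonants are /ɹ/, /t/, /ð/; each receives one epenthetic vowel.

3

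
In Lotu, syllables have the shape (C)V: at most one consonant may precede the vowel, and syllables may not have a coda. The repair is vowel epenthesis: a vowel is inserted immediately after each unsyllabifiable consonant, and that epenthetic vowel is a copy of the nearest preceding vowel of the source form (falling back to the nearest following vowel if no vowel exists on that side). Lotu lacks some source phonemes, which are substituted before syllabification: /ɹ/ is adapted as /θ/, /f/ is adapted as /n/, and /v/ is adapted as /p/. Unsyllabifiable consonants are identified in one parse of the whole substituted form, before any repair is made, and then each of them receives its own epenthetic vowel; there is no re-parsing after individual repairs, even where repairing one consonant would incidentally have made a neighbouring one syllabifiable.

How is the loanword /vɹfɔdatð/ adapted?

Substitution: /v/ → /p/, /ɹ/ → /θ/, /f/ → /n/, giving /pθnɔdatð/.
Under (C)V, the unsyllabifiable consonants are /p/, /θ/, /t/, /ð/ (no codas are permitted; onsets are limited to one consonant).
Epenthesis after each stranded consonant: /p/ → /pɔ/, /θ/ → /θɔ/, /t/ → /ta/, /ð/ → /ða/.

pɔθɔnɔdataða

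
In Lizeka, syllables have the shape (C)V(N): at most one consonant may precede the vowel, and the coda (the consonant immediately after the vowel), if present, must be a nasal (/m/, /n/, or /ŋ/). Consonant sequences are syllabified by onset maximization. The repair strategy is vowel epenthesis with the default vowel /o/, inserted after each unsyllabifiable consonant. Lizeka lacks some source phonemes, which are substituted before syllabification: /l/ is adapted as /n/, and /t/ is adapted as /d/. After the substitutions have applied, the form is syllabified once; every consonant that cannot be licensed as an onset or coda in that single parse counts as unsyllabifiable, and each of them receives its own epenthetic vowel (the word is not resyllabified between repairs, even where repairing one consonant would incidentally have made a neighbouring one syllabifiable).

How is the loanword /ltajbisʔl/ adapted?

Substitution: /l/ → /n/, /t/ → /d/, giving /ndajbisʔn/.
Syllabifying with onset maximization leaves /n/, /j/, /s/, /ʔ/, /n/ stranded (only a nasal (/m/, /n/, or /ŋ/) is licensed in coda position; onsets are limited to one consonant).
Epenthesis after each stranded consonant: /n/ → /no/, /j/ → /jo/, /s/ → /so/, /ʔ/ → /ʔo/, /n/ → /no/.

nodajobisoʔono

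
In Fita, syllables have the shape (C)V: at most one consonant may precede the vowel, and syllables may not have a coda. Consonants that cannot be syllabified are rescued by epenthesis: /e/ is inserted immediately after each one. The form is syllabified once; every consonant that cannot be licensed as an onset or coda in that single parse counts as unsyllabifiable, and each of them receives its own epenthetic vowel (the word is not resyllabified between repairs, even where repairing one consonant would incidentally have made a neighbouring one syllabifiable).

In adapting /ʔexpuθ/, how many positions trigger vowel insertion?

2

The unsyllabifiable consonants are /x/, /θ/; each receives one epenthetic vowel.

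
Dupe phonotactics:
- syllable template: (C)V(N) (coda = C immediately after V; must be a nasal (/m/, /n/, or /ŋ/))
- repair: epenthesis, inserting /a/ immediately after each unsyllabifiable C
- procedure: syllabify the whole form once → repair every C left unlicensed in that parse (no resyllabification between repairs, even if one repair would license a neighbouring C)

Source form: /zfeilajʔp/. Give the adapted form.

Syllabifying with onset maximization leaves /z/, /j/, /ʔ/, /p/ stranded (only a nasal (/m/, /n/, or /ŋ/) is licensed in coda position; onsets are limited to one consonant).
Epenthesis after each stranded consonant: /z/ → /za/, /j/ → /ja/, /ʔ/ → /ʔa/, /p/ → /pa/.

zafeilajaʔapa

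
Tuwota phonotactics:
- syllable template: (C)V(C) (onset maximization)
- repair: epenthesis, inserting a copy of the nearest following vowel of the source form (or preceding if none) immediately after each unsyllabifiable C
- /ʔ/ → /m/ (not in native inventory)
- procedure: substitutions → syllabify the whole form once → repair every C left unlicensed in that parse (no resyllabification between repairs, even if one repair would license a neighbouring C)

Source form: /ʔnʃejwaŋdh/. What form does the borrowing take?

Substitution: /ʔ/ → /m/, giving /mnʃejwaŋdh/.
The consonants /m/, /n/, /d/, /h/ cannot be parsed into a legal (C)V(C) syllable (at most one coda consonant is licensed; onsets are limited to one consonant).
Inserting the epenthetic vowel yields /m/ → /me/, /n/ → /ne/, /d/ → /da/, /h/ → /ha/.

meneʃejwaŋdaha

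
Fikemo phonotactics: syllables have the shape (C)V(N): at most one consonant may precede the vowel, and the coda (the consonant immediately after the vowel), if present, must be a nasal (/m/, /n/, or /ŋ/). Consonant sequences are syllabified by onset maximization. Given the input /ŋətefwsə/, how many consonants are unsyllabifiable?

Syllabifying with onset maximization leaves /f/, /w/ stranded (only a nasal (/m/, /n/, or /ŋ/) is licensed in coda position; onsets are limited to one consonant).

2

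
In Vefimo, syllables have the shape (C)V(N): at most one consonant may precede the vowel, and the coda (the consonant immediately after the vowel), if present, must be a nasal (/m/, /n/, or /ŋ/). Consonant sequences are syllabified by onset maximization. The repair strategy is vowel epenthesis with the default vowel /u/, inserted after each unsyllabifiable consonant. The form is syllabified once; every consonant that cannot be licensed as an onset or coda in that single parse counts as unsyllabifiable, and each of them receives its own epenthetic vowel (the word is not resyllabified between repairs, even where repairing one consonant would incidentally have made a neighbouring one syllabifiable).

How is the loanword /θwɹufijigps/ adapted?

The consonants /θ/, /w/, /g/, /p/, /s/ cannot be parsed into a legal (C)V(N) syllable (only a nasal (/m/, /n/, or /ŋ/) is licensed in coda position; onsets are limited to one consonant).
Each unlicensed consonant becomes the onset of a new syllable: /θ/ → /θu/, /w/ → /wu/, /g/ → /gu/, /p/ → /pu/, /s/ → /su/.

θuwuɹufijigupusu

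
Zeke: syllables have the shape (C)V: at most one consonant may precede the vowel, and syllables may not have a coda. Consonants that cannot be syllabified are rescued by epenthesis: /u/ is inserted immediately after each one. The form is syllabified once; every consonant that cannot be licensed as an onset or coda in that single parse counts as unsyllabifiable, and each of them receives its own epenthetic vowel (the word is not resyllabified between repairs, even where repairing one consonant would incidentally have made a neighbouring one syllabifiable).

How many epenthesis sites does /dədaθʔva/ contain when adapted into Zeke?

The unsyllabifiable consonants are /θ/, /ʔ/; each receives one epenthetic vowel.

2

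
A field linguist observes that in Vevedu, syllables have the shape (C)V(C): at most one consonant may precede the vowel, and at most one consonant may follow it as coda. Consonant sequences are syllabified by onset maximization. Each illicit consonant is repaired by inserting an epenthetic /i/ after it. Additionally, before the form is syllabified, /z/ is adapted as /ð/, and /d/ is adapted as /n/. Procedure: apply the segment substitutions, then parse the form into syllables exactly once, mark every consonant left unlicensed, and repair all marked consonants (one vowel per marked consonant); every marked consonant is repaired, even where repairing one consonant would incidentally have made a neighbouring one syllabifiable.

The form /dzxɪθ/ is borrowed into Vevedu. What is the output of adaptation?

niðixɪθ

Substitution: /d/ → /n/, /z/ → /ð/, giving /nðxɪθ/.
The consonants /n/, /ð/ cannot be parsed into a legal (C)V(C) syllable (at most one coda consonant is licensed; onsets are limited to one consonant).
Epenthesis after each stranded consonant: /n/ → /ni/, /ð/ → /ði/.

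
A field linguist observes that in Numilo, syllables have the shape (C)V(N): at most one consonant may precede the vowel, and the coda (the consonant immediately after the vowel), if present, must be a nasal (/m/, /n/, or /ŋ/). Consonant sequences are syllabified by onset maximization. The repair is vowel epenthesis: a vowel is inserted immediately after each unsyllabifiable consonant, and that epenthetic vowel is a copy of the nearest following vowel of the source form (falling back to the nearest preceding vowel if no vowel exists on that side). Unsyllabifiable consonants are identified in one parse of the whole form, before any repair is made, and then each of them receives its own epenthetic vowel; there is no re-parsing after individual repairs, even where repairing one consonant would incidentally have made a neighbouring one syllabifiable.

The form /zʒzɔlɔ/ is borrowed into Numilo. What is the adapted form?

zɔʒɔzɔlɔ

Syllabifying with onset maximization leaves /z/, /ʒ/ stranded (only a nasal (/m/, /n/, or /ŋ/) is licensed in coda position; onsets are limited to one consonant).
Inserting the epenthetic vowel yields /z/ → /zɔ/, /ʒ/ → /ʒɔ/.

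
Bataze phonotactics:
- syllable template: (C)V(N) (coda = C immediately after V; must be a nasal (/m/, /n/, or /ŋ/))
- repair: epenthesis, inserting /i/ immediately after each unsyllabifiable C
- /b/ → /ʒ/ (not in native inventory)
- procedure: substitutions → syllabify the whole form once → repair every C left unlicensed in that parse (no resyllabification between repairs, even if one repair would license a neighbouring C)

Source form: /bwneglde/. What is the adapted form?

ʒiwinegilide

Substitution: /b/ → /ʒ/, giving /ʒwneglde/.
The consonants /ʒ/, /w/, /g/, /l/ cannot be parsed into a legal (C)V(N) syllable (only a nasal (/m/, /n/, or /ŋ/) is licensed in coda position; onsets are limited to one consonant).
Epenthesis after each stranded consonant: /ʒ/ → /ʒi/, /w/ → /wi/, /g/ → /gi/, /l/ → /li/.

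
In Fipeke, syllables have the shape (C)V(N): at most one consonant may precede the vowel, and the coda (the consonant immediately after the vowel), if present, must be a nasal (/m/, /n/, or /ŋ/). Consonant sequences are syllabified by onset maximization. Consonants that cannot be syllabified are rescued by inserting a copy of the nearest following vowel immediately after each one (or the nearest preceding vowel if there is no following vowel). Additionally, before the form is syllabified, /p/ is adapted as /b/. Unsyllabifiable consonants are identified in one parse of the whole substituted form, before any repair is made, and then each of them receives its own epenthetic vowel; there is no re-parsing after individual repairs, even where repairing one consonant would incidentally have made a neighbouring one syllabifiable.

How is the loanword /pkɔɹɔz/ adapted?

bɔkɔɹɔzɔ

Substitution: /p/ → /b/, giving /bkɔɹɔz/.
Syllabifying with onset maximization leaves /b/, /z/ stranded (only a nasal (/m/, /n/, or /ŋ/) is licensed in coda position; onsets are limited to one consonant).
Each unlicensed consonant becomes the onset of a new syllable: /b/ → /bɔ/, /z/ → /zɔ/.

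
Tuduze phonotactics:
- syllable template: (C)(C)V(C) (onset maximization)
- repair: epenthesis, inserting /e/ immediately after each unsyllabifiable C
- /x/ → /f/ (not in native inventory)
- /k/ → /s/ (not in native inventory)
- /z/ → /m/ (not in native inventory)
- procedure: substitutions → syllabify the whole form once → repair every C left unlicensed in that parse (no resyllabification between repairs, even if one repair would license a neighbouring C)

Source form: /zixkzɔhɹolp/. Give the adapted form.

Substitution: /z/ → /m/, /x/ → /f/, /k/ → /s/, giving /mifsmɔhɹolp/.
Under (C)(C)V(C), the unsyllabifiable consonants are /p/ (at most one coda consonant is licensed; onsets may contain at most 2 consonants).
Each unlicensed consonant becomes the onset of a new syllable: /p/ → /pe/.

mifsmɔhɹolpe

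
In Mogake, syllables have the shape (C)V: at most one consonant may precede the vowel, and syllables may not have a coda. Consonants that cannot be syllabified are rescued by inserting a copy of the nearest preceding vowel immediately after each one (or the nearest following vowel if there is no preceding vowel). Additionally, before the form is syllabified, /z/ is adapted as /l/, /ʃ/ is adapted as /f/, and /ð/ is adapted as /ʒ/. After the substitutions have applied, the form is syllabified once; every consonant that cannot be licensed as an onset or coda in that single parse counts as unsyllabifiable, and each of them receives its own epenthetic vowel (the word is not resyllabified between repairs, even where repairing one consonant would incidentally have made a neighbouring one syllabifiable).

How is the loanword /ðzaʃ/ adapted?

ʒalafa

Substitution: /ð/ → /ʒ/, /z/ → /l/, /ʃ/ → /f/, giving /ʒlaf/.
Syllabifying with onset maximization leaves /ʒ/, /f/ stranded (no codas are permitted; onsets are limited to one consonant).
Each unlicensed consonant becomes the onset of a new syllable: /ʒ/ → /ʒa/, /f/ → /fa/.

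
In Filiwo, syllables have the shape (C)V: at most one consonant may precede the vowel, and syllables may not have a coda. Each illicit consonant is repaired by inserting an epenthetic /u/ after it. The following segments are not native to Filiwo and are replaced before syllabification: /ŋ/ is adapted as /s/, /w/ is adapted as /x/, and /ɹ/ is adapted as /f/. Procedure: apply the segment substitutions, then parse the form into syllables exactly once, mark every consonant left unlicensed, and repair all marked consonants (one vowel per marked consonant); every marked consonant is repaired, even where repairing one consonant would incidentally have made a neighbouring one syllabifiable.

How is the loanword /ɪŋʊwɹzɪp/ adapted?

Substitution: /ŋ/ → /s/, /w/ → /x/, /ɹ/ → /f/, giving /ɪsʊxfzɪp/.
Under (C)V, the unsyllabifiable consonants are /x/, /f/, /p/ (no codas are permitted; onsets are limited to one consonant).
Inserting the epenthetic vowel yields /x/ → /xu/, /f/ → /fu/, /p/ → /pu/.

ɪsʊxufuzɪpu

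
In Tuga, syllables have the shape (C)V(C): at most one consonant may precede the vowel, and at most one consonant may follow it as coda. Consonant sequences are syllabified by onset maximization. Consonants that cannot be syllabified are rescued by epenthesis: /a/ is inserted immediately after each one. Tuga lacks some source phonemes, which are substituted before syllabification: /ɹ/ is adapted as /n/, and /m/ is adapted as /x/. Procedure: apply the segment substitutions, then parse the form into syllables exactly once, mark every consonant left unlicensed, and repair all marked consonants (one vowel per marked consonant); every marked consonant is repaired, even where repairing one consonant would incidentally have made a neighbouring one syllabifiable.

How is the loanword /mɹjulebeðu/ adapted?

Substitution: /m/ → /x/, /ɹ/ → /n/, giving /xnjulebeðu/.
The consonants /x/, /n/ cannot be parsed into a legal (C)V(C) syllable (at most one coda consonant is licensed; onsets are limited to one consonant).
Each unlicensed consonant becomes the onset of a new syllable: /x/ → /xa/, /n/ → /na/.

xanajulebeðu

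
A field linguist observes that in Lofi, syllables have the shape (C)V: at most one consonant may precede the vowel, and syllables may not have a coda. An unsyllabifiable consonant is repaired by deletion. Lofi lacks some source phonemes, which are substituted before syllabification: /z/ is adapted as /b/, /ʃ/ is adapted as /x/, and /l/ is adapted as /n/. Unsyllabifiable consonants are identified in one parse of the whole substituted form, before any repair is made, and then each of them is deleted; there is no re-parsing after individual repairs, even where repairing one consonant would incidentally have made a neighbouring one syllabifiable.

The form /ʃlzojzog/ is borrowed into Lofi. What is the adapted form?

Substitution: /ʃ/ → /x/, /l/ → /n/, /z/ → /b/, giving /xnbojbog/.
The consonants /x/, /n/, /j/, /g/ cannot be parsed into a legal (C)V syllable (no codas are permitted; onsets are limited to one consonant).
Each unlicensed consonant is deleted: /x/, /n/, /j/, /g/.

bobo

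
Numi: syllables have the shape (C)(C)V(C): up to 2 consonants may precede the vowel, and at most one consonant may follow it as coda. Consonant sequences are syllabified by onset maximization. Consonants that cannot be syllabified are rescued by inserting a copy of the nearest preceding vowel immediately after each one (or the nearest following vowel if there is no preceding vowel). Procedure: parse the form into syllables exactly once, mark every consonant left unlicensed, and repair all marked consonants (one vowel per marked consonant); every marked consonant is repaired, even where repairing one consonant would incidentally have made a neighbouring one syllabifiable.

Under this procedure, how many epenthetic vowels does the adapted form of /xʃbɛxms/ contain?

The unsyllabifiable consonants are /x/, /m/, /s/; each receives one epenthetic vowel.

3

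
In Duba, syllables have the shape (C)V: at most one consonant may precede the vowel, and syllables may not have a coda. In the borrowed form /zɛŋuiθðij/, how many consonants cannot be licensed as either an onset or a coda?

2

Under (C)V, the unsyllabifiable consonants are /θ/, /j/ (no codas are permitted; onsets are limited to one consonant).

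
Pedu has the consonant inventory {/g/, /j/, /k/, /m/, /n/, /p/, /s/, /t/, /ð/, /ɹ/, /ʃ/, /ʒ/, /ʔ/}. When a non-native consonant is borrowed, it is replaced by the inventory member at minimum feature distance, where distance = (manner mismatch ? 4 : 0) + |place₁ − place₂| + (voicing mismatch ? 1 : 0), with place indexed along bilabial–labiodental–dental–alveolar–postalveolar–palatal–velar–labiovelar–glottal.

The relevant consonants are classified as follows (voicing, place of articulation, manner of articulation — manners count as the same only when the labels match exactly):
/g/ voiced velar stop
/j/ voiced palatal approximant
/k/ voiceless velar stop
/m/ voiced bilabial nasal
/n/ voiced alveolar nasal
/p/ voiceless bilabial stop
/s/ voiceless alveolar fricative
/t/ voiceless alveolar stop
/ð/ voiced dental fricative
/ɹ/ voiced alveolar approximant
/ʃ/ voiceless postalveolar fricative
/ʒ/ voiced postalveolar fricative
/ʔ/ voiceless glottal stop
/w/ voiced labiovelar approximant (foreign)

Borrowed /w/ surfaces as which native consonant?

/j/ is closest: same manner (approximant), place distance 2 (labiovelar→palatal), same voicing; total 2. Next closest is /ɹ/ at distance 4.

j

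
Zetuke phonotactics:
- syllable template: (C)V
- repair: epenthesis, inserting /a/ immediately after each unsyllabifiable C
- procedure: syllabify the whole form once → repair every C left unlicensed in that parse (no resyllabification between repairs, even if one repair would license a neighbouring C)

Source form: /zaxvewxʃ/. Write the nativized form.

zaxavewaxaʃa

Under (C)V, the unsyllabifiable consonants are /x/, /w/, /x/, /ʃ/ (no codas are permitted; onsets are limited to one consonant).
Each unlicensed consonant becomes the onset of a new syllable: /x/ → /xa/, /w/ → /wa/, /x/ → /xa/, /ʃ/ → /ʃa/.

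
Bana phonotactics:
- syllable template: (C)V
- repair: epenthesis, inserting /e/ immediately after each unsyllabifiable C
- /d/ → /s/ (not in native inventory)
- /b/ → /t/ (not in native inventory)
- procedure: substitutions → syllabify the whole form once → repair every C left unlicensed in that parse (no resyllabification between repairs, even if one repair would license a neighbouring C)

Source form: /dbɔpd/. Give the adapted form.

Substitution: /d/ → /s/, /b/ → /t/, giving /stɔps/.
Syllabifying with onset maximization leaves /s/, /p/, /s/ stranded (no codas are permitted; onsets are limited to one consonant).
Each unlicensed consonant becomes the onset of a new syllable: /s/ → /se/, /p/ → /pe/, /s/ → /se/.

setɔpese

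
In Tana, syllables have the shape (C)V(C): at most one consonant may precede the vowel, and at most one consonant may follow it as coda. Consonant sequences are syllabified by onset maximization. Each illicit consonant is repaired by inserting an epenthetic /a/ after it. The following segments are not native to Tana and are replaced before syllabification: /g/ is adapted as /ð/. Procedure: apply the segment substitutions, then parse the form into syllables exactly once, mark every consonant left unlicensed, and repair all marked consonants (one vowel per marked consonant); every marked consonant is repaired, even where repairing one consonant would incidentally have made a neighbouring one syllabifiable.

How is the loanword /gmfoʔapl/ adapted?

Substitution: /g/ → /ð/, giving /ðmfoʔapl/.
Under (C)V(C), the unsyllabifiable consonants are /ð/, /m/, /l/ (at most one coda consonant is licensed; onsets are limited to one consonant).
Epenthesis after each stranded consonant: /ð/ → /ða/, /m/ → /ma/, /l/ → /la/.

ðamafoʔapla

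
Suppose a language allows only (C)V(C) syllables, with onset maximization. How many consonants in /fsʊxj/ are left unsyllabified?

2

Syllabifying with onset maximization leaves /f/, /j/ stranded (at most one coda consonant is licensed; onsets are limited to one consonant).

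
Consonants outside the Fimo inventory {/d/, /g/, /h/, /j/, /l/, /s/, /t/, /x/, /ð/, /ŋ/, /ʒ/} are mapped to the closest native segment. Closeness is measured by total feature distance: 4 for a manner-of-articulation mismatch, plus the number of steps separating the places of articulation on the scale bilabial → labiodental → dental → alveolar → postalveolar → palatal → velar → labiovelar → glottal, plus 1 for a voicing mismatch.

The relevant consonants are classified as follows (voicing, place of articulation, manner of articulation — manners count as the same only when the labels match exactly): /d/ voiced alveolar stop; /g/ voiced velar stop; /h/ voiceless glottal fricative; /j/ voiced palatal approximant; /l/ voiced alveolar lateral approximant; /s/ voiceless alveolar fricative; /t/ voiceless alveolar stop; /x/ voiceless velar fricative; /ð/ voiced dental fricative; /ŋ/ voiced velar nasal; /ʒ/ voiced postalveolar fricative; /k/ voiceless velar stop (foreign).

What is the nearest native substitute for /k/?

g

/g/ is closest: same manner (stop), place distance 0 (velar→velar), voicing differs (+1); total 1. Next closest is /t/ at distance 3.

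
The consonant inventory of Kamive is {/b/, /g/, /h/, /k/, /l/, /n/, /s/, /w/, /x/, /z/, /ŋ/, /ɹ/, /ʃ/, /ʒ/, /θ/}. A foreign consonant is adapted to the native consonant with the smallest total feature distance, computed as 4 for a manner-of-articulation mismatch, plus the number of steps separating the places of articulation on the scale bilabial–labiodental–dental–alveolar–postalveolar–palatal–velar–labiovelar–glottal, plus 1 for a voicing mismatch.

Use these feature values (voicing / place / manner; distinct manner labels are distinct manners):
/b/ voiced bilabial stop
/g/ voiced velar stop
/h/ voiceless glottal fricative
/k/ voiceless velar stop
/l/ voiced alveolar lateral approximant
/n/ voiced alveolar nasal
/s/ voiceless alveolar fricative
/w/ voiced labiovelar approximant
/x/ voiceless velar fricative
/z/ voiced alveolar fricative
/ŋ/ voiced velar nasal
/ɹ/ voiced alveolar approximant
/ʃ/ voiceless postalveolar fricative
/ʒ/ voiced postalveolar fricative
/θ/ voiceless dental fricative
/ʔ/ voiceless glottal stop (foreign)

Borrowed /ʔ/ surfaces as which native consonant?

k

/k/ is closest: same manner (stop), place distance 2 (glottal→velar), same voicing; total 2. Next closest is /g/ at distance 3.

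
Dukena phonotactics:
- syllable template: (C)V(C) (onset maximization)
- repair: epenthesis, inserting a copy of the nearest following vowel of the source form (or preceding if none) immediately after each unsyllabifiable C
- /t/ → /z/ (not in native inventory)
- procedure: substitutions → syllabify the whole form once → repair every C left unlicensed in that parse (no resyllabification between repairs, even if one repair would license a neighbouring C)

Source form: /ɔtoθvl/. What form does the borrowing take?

ɔzoθvolo

Substitution: /t/ → /z/, giving /ɔzoθvl/.
The consonants /v/, /l/ cannot be parsed into a legal (C)V(C) syllable (at most one coda consonant is licensed; onsets are limited to one consonant).
Each unlicensed consonant becomes the onset of a new syllable: /v/ → /vo/, /l/ → /lo/.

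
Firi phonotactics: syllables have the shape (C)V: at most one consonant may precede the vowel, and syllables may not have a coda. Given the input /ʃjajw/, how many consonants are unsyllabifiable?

The consonants /ʃ/, /j/, /w/ cannot be parsed into a legal (C)V syllable (no codas are permitted; onsets are limited to one consonant).

3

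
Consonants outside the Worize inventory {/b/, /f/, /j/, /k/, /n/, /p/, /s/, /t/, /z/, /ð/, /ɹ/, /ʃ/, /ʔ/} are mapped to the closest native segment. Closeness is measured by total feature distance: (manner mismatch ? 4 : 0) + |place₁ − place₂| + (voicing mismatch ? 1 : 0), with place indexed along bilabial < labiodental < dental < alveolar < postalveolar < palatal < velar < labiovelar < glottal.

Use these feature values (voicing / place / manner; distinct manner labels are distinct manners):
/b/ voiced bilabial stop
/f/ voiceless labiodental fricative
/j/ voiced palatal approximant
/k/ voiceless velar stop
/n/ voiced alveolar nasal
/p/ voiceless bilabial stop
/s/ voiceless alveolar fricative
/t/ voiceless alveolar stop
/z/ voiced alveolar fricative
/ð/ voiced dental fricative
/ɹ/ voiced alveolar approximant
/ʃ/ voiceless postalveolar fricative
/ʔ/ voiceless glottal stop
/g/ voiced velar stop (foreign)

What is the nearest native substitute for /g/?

/k/ is closest: same manner (stop), place distance 0 (velar→velar), voicing differs (+1); total 1. Next closest is /ʔ/ at distance 3.

k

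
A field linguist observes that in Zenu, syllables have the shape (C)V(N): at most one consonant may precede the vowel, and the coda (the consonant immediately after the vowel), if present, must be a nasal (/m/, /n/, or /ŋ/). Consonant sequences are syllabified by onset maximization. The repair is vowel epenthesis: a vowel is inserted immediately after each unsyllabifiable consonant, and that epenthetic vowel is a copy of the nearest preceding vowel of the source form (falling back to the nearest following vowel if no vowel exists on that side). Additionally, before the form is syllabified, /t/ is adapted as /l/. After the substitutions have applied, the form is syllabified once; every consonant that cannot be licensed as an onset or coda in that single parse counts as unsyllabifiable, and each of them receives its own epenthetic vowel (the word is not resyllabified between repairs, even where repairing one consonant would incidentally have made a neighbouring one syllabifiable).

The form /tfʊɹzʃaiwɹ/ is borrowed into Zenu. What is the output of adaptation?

lʊfʊɹʊzʊʃaiwiɹi

Substitution: /t/ → /l/, giving /lfʊɹzʃaiwɹ/.
The consonants /l/, /ɹ/, /z/, /w/, /ɹ/ cannot be parsed into a legal (C)V(N) syllable (only a nasal (/m/, /n/, or /ŋ/) is licensed in coda position; onsets are limited to one consonant).
Inserting the epenthetic vowel yields /l/ → /lʊ/, /ɹ/ → /ɹʊ/, /z/ → /zʊ/, /w/ → /wi/, /ɹ/ → /ɹi/.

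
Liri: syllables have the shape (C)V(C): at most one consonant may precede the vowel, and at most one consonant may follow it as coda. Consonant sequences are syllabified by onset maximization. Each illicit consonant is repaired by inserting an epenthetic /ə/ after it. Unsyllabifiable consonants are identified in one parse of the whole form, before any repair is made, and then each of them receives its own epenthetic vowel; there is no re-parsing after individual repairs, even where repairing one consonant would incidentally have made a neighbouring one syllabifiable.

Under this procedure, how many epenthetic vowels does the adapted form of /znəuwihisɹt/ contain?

3

The unsyllabifiable consonants are /z/, /ɹ/, /t/; each receives one epenthetic vowel.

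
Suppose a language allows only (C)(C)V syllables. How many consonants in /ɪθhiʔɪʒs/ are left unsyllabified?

The consonants /ʒ/, /s/ cannot be parsed into a legal (C)(C)V syllable (no codas are permitted; onsets may contain at most 2 consonants).

2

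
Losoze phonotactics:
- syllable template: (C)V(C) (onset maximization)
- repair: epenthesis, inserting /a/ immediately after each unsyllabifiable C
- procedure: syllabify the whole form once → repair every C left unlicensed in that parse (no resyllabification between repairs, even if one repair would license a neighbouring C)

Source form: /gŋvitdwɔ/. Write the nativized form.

gaŋavitdawɔ

Syllabifying with onset maximization leaves /g/, /ŋ/, /d/ stranded (at most one coda consonant is licensed; onsets are limited to one consonant).
Each unlicensed consonant becomes the onset of a new syllable: /g/ → /ga/, /ŋ/ → /ŋa/, /d/ → /da/.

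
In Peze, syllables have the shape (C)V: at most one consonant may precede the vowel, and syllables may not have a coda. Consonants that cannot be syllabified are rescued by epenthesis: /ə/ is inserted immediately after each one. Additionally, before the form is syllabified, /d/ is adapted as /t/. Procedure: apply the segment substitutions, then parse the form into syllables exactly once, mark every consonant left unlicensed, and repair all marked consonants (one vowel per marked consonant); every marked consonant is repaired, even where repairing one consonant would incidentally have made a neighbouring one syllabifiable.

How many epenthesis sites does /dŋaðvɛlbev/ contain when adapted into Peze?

4

After substitution the input is /tŋaðvɛlbev/.
The unsyllabifiable consonants are /t/, /ð/, /l/, /v/; each receives one epenthetic vowel.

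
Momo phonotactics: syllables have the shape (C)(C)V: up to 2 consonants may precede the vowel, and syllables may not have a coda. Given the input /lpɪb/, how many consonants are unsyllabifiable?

Syllabifying with onset maximization leaves /b/ stranded (no codas are permitted; onsets may contain at most 2 consonants).

1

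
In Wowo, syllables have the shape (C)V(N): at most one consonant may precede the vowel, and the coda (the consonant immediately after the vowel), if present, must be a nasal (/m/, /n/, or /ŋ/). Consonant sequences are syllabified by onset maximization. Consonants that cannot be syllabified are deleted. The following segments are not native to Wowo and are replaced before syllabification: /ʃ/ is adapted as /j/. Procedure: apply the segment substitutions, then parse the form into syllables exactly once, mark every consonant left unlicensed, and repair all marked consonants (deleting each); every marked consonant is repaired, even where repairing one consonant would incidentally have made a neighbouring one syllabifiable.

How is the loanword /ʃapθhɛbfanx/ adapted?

Substitution: /ʃ/ → /j/, giving /japθhɛbfanx/.
Syllabifying with onset maximization leaves /p/, /θ/, /b/, /x/ stranded (only a nasal (/m/, /n/, or /ŋ/) is licensed in coda position; onsets are limited to one consonant).
Deleting the stranded consonants removes /p/, /θ/, /b/, /x/.

jahɛfan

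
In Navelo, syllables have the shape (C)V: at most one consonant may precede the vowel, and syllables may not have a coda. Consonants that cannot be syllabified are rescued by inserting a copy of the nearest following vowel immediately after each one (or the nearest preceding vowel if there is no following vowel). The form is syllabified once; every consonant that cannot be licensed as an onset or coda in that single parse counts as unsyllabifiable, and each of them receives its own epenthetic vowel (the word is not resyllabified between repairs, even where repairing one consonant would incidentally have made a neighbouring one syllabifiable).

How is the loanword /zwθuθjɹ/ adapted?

Under (C)V, the unsyllabifiable consonants are /z/, /w/, /θ/, /j/, /ɹ/ (no codas are permitted; onsets are limited to one consonant).
Inserting the epenthetic vowel yields /z/ → /zu/, /w/ → /wu/, /θ/ → /θu/, /j/ → /ju/, /ɹ/ → /ɹu/.

zuwuθuθujuɹu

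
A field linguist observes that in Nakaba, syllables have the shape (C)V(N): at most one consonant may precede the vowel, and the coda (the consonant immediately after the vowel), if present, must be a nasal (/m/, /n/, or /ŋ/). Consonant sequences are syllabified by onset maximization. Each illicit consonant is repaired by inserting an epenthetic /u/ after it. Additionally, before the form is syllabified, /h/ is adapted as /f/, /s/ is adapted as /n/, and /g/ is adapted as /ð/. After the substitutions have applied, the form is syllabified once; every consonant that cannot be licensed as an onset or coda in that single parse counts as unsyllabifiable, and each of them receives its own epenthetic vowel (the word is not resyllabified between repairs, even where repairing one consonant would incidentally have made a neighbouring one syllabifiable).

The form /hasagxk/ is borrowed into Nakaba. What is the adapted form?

fanaðuxuku

Substitution: /h/ → /f/, /s/ → /n/, /g/ → /ð/, giving /fanaðxk/.
The consonants /ð/, /x/, /k/ cannot be parsed into a legal (C)V(N) syllable (only a nasal (/m/, /n/, or /ŋ/) is licensed in coda position; onsets are limited to one consonant).
Each unlicensed consonant becomes the onset of a new syllable: /ð/ → /ðu/, /x/ → /xu/, /k/ → /ku/.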